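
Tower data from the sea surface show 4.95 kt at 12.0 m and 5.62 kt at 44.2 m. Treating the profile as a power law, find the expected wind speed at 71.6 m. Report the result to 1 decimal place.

First find α: α = ln(V₂/V₁)/ln(z₂/z₁) = ln(5.62/4.95)/ln(44.2/12.0) = 0.12694/1.30382 = 0.0974
Extrapolate from 44.2 m to 71.6 m: V₃ = 5.62 × (71.6/44.2)^0.0974 = 5.62 × 1.0481 = 5.8902 kt

5.9 kt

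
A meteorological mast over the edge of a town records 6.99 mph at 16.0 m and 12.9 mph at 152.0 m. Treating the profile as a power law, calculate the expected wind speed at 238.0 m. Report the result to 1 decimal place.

First find α: α = ln(V₂/V₁)/ln(z₂/z₁) = ln(12.9/6.99)/ln(152.0/16.0) = 0.61275/2.25129 = 0.2722
Extrapolate from 152.0 m to 238.0 m: V₃ = 12.9 × (238.0/152.0)^0.2722 = 12.9 × 1.1298 = 14.5744 mph

14.6 mph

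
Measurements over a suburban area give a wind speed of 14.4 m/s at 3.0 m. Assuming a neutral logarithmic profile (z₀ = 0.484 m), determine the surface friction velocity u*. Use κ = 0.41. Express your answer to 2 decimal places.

u* ≈ 3.24 m/s

Log law: V(z) = (u*/κ) · ln(z/z₀) ⇒ u* = κ · V / ln(z/z₀)
u* = 0.41 × 14.4 / ln(3.0/0.484) = 0.41 × 14.4 / 1.8243
   = 5.9040 / 1.8243 = 3.2363 m/s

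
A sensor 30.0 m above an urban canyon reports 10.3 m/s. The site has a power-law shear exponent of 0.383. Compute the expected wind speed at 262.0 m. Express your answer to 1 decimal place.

23.6 m/s

Power-law profile: V₂ = V₁ · (z₂/z₁)^α
V₂ = 10.3 × (262.0/30.0)^0.383 = 10.3 × (8.7333)^0.383
    = 10.3 × 2.2934 = 23.6216 m/s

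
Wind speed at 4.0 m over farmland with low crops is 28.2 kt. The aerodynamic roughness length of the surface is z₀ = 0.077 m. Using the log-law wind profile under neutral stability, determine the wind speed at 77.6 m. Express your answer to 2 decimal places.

49.37 kt

Log law: V(z) ∝ ln(z/z₀), so V₂/V₁ = ln(z₂/z₀) / ln(z₁/z₀).
ln(77.6/0.077) = 6.9155, ln(4.0/0.077) = 3.9502
V₂ = 28.2 × 6.9155/3.9502 = 28.2 × 1.7507 = 49.3685 kt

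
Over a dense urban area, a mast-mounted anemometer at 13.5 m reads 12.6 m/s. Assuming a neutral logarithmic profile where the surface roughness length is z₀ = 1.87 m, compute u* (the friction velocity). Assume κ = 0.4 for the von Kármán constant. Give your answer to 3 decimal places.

Log law: V(z) = (u*/κ) · ln(z/z₀) ⇒ u* = κ · V / ln(z/z₀)
u* = 0.4 × 12.6 / ln(13.5/1.87) = 0.4 × 12.6 / 1.9768
   = 5.0400 / 1.9768 = 2.5496 m/s

u* ≈ 2.550 m/s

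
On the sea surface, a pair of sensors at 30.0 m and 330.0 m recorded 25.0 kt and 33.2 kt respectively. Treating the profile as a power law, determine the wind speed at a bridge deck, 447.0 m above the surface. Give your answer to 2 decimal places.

34.41 kt

First find α: α = ln(V₂/V₁)/ln(z₂/z₁) = ln(33.2/25.0)/ln(330.0/30.0) = 0.28367/2.39790 = 0.1183
Extrapolate from 330.0 m to 447.0 m: V₃ = 33.2 × (447.0/330.0)^0.1183 = 33.2 × 1.0366 = 34.4135 kt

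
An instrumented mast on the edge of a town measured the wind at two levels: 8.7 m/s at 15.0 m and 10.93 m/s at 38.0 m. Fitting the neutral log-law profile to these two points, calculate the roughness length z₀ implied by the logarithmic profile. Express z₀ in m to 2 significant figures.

Log law: V(z) ∝ ln(z/z₀). With r = V₁/V₂ = 8.7/10.93 = 0.79597,
r · ln(z₂/z₀) = ln(z₁/z₀) ⇒ ln z₀ = (ln z₁ − r·ln z₂)/(1 − r)
ln z₀ = (2.70805 − 0.79597×3.63759) / 0.20403 = -0.9184
z₀ = exp(-0.9184) = 0.3992 m

z₀ ≈ 0.40 m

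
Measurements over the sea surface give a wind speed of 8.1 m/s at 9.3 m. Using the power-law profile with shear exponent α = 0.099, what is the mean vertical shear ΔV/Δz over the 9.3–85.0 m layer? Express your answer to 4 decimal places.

Power law: V₂ = V₁ · (z₂/z₁)^α = 8.1 × (9.1398)^0.099 = 10.0836 m/s
ΔV/Δz = (10.0836 − 8.1)/(85.0 − 9.3) = 1.9836/75.7000 = 0.02620 m/s/m

0.0262 m/s/m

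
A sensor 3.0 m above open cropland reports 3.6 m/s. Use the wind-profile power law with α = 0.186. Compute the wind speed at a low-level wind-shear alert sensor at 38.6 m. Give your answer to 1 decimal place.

5.8 m/s

Power-law profile: V₂ = V₁ · (z₂/z₁)^α
V₂ = 3.6 × (38.6/3.0)^0.186 = 3.6 × (12.8667)^0.186
    = 3.6 × 1.6083 = 5.7898 m/s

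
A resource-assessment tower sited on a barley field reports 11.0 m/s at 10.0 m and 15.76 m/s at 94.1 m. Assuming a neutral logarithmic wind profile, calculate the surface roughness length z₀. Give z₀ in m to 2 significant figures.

z₀ ≈ 0.056 m

Log law: V(z) ∝ ln(z/z₀). With r = V₁/V₂ = 11.0/15.76 = 0.69797,
r · ln(z₂/z₀) = ln(z₁/z₀) ⇒ ln z₀ = (ln z₁ − r·ln z₂)/(1 − r)
ln z₀ = (2.30259 − 0.69797×4.54436) / 0.30203 = -2.8780
z₀ = exp(-2.8780) = 0.05625 m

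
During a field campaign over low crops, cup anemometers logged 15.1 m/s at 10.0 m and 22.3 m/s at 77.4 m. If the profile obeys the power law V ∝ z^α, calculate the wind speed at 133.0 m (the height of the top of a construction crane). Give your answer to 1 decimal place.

24.7 m/s

First find α: α = ln(V₂/V₁)/ln(z₂/z₁) = ln(22.3/15.1)/ln(77.4/10.0) = 0.38989/2.04640 = 0.1905
Extrapolate from 77.4 m to 133.0 m: V₃ = 22.3 × (133.0/77.4)^0.1905 = 22.3 × 1.1087 = 24.7229 m/s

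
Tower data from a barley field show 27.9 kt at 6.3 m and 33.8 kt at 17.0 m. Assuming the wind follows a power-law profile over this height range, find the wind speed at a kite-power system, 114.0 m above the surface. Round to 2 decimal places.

First find α: α = ln(V₂/V₁)/ln(z₂/z₁) = ln(33.8/27.9)/ln(17.0/6.3) = 0.19183/0.99266 = 0.1933
Extrapolate from 17.0 m to 114.0 m: V₃ = 33.8 × (114.0/17.0)^0.1933 = 33.8 × 1.4445 = 48.8237 kt

48.82 kt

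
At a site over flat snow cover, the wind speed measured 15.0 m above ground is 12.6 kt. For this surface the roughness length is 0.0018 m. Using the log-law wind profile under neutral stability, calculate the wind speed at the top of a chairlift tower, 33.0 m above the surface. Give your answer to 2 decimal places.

Log law: V(z) ∝ ln(z/z₀), so V₂/V₁ = ln(z₂/z₀) / ln(z₁/z₀).
ln(33.0/0.0018) = 9.8165, ln(15.0/0.0018) = 9.0280
V₂ = 12.6 × 9.8165/9.0280 = 12.6 × 1.0873 = 13.7004 kt

13.70 kt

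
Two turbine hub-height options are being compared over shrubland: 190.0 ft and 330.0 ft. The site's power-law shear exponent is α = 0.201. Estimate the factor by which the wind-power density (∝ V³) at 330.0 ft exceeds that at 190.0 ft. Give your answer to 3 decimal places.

1.395

Speed ratio: V_B/V_A = (z_B/z_A)^α = (330.0/190.0)^0.201 = (1.7368)^0.201 = 1.11736
Power-density ratio: P_B/P_A = (V_B/V_A)³ = (1.11736)³ = 1.39500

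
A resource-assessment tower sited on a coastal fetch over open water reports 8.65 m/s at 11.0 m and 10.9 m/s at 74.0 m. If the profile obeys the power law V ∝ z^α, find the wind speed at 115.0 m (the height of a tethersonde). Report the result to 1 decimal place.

11.5 m/s

First find α: α = ln(V₂/V₁)/ln(z₂/z₁) = ln(10.9/8.65)/ln(74.0/11.0) = 0.23120/1.90617 = 0.1213
Extrapolate from 74.0 m to 115.0 m: V₃ = 10.9 × (115.0/74.0)^0.1213 = 10.9 × 1.0549 = 11.4987 m/s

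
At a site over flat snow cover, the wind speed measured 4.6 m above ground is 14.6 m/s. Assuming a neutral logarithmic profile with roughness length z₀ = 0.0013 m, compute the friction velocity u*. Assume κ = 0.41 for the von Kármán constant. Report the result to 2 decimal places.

Log law: V(z) = (u*/κ) · ln(z/z₀) ⇒ u* = κ · V / ln(z/z₀)
u* = 0.41 × 14.6 / ln(4.6/0.0013) = 0.41 × 14.6 / 8.1714
   = 5.9860 / 8.1714 = 0.7326 m/s

u* ≈ 0.73 m/s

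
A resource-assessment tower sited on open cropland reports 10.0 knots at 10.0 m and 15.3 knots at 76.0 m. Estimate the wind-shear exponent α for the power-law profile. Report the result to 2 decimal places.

Power law: V₂/V₁ = (z₂/z₁)^α ⇒ α = ln(V₂/V₁) / ln(z₂/z₁)
α = ln(15.3/10.0) / ln(76.0/10.0) = ln(1.5300) / ln(7.6000)
  = 0.42527 / 2.02815 = 0.20968

α ≈ 0.21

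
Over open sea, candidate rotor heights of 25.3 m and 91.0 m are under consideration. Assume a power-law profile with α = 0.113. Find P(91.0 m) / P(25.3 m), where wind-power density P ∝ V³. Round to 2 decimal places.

1.54

Speed ratio: V_B/V_A = (z_B/z_A)^α = (91.0/25.3)^0.113 = (3.5968)^0.113 = 1.15563
Power-density ratio: P_B/P_A = (V_B/V_A)³ = (1.15563)³ = 1.54332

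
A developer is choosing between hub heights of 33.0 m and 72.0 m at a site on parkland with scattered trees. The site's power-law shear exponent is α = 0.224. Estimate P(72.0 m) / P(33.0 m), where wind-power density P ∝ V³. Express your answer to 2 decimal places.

Speed ratio: V_B/V_A = (z_B/z_A)^α = (72.0/33.0)^0.224 = (2.1818)^0.224 = 1.19096
Power-density ratio: P_B/P_A = (V_B/V_A)³ = (1.19096)³ = 1.68922

1.69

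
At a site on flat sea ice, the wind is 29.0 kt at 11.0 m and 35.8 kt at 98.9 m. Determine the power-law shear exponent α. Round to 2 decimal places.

Power law: V₂/V₁ = (z₂/z₁)^α ⇒ α = ln(V₂/V₁) / ln(z₂/z₁)
α = ln(35.8/29.0) / ln(98.9/11.0) = ln(1.2345) / ln(8.9909)
  = 0.21065 / 2.19621 = 0.09592

α ≈ 0.10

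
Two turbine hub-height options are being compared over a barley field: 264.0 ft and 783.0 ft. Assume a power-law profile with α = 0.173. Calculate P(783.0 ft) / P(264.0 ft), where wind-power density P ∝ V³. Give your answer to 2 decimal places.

Speed ratio: V_B/V_A = (z_B/z_A)^α = (783.0/264.0)^0.173 = (2.9659)^0.173 = 1.20693
Power-density ratio: P_B/P_A = (V_B/V_A)³ = (1.20693)³ = 1.75813

1.76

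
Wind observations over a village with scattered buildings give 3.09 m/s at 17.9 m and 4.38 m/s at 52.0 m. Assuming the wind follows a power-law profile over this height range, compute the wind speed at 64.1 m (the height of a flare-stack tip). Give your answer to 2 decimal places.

4.69 m/s

First find α: α = ln(V₂/V₁)/ln(z₂/z₁) = ln(4.38/3.09)/ln(52.0/17.9) = 0.34888/1.06644 = 0.3271
Extrapolate from 52.0 m to 64.1 m: V₃ = 4.38 × (64.1/52.0)^0.3271 = 4.38 × 1.0708 = 4.6903 m/s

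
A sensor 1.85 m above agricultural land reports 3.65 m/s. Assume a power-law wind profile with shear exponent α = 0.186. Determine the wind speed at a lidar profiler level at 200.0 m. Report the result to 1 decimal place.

Power-law profile: V₂ = V₁ · (z₂/z₁)^α
V₂ = 3.65 × (200.0/1.85)^0.186 = 3.65 × (108.1081)^0.186
    = 3.65 × 2.3894 = 8.7215 m/s

8.7 m/s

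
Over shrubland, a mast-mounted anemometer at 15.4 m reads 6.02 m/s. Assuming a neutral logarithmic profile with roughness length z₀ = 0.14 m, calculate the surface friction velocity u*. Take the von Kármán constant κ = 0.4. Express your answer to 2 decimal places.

Log law: V(z) = (u*/κ) · ln(z/z₀) ⇒ u* = κ · V / ln(z/z₀)
u* = 0.4 × 6.02 / ln(15.4/0.14) = 0.4 × 6.02 / 4.7005
   = 2.4080 / 4.7005 = 0.5123 m/s

u* ≈ 0.51 m/s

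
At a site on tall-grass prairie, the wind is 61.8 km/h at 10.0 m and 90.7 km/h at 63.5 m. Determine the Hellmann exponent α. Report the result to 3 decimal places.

Power law: V₂/V₁ = (z₂/z₁)^α ⇒ α = ln(V₂/V₁) / ln(z₂/z₁)
α = ln(90.7/61.8) / ln(63.5/10.0) = ln(1.4676) / ln(6.3500)
  = 0.38365 / 1.84845 = 0.20755

α ≈ 0.208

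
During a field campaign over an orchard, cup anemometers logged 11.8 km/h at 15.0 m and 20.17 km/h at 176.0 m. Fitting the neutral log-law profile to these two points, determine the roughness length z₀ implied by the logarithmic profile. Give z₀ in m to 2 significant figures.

z₀ ≈ 0.47 m

Log law: V(z) ∝ ln(z/z₀). With r = V₁/V₂ = 11.8/20.17 = 0.58503,
r · ln(z₂/z₀) = ln(z₁/z₀) ⇒ ln z₀ = (ln z₁ − r·ln z₂)/(1 − r)
ln z₀ = (2.70805 − 0.58503×5.17048) / 0.41497 = -0.7635
z₀ = exp(-0.7635) = 0.4660 m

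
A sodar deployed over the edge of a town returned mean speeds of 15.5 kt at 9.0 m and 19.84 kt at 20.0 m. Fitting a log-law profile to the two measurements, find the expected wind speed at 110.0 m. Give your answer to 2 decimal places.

Log law: V ∝ ln(z/z₀). From the pair, with r = V₁/V₂ = 0.78125,
ln z₀ = (ln z₁ − r·ln z₂)/(1 − r) = (2.1972 − 0.78125×2.9957)/0.21875 = -0.6546 → z₀ = 0.5197 m
V₃ = V₁ · ln(z₃/z₀)/ln(z₁/z₀) = 15.5 × 5.3551/2.8518 = 29.1055 kt

29.11 kt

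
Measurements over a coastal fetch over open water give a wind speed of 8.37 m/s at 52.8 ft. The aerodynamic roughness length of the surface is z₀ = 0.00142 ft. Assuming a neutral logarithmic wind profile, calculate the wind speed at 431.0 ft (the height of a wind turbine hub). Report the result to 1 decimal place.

Log law: V(z) ∝ ln(z/z₀), so V₂/V₁ = ln(z₂/z₀) / ln(z₁/z₀).
ln(431.0/0.00142) = 12.6232, ln(52.8/0.00142) = 10.5236
V₂ = 8.37 × 12.6232/10.5236 = 8.37 × 1.1995 = 10.0399 m/s

10.0 m/s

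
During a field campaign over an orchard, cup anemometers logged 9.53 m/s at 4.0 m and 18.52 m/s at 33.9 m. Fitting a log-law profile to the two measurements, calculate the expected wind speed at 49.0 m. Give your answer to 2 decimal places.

20.07 m/s

Log law: V ∝ ln(z/z₀). From the pair, with r = V₁/V₂ = 0.51458,
ln z₀ = (ln z₁ − r·ln z₂)/(1 − r) = (1.3863 − 0.51458×3.5234)/0.48542 = -0.8792 → z₀ = 0.4151 m
V₃ = V₁ · ln(z₃/z₀)/ln(z₁/z₀) = 9.53 × 4.7710/2.2655 = 20.0697 m/s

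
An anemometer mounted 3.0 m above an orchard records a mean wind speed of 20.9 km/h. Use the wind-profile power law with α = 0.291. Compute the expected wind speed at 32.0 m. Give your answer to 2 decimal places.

41.62 km/h

Power-law profile: V₂ = V₁ · (z₂/z₁)^α
V₂ = 20.9 × (32.0/3.0)^0.291 = 20.9 × (10.6667)^0.291
    = 20.9 × 1.9914 = 41.6201 km/h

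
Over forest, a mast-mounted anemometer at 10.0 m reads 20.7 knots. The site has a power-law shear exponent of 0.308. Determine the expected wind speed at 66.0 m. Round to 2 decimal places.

Power-law profile: V₂ = V₁ · (z₂/z₁)^α
V₂ = 20.7 × (66.0/10.0)^0.308 = 20.7 × (6.6000)^0.308
    = 20.7 × 1.7882 = 37.0160 knots

37.02 knots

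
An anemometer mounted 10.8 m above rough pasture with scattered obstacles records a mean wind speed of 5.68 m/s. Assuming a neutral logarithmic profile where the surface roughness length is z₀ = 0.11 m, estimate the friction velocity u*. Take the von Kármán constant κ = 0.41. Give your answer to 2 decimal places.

Log law: V(z) = (u*/κ) · ln(z/z₀) ⇒ u* = κ · V / ln(z/z₀)
u* = 0.41 × 5.68 / ln(10.8/0.11) = 0.41 × 5.68 / 4.5868
   = 2.3288 / 4.5868 = 0.5077 m/s

u* ≈ 0.51 m/s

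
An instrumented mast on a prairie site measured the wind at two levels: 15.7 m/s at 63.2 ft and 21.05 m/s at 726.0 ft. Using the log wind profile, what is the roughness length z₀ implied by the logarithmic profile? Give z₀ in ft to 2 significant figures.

Log law: V(z) ∝ ln(z/z₀). With r = V₁/V₂ = 15.7/21.05 = 0.74584,
r · ln(z₂/z₀) = ln(z₁/z₀) ⇒ ln z₀ = (ln z₁ − r·ln z₂)/(1 − r)
ln z₀ = (4.14630 − 0.74584×6.58755) / 0.25416 = -3.0177
z₀ = exp(-3.0177) = 0.04891 ft

z₀ ≈ 0.049 ft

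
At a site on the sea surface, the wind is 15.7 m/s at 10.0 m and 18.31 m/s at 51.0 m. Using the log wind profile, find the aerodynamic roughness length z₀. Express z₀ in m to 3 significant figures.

Log law: V(z) ∝ ln(z/z₀). With r = V₁/V₂ = 15.7/18.31 = 0.85745,
r · ln(z₂/z₀) = ln(z₁/z₀) ⇒ ln z₀ = (ln z₁ − r·ln z₂)/(1 − r)
ln z₀ = (2.30259 − 0.85745×3.93183) / 0.14255 = -7.4978
z₀ = exp(-7.4978) = 0.0005543 m

z₀ ≈ 0.000554 m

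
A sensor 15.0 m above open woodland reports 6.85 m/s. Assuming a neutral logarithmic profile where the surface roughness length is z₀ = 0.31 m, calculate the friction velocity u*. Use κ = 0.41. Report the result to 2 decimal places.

u* ≈ 0.72 m/s

Log law: V(z) = (u*/κ) · ln(z/z₀) ⇒ u* = κ · V / ln(z/z₀)
u* = 0.41 × 6.85 / ln(15.0/0.31) = 0.41 × 6.85 / 3.8792
   = 2.8085 / 3.8792 = 0.7240 m/s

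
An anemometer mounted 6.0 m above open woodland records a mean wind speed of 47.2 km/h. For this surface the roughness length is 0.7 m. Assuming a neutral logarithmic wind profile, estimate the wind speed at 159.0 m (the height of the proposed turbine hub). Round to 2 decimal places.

119.20 km/h

Log law: V(z) ∝ ln(z/z₀), so V₂/V₁ = ln(z₂/z₀) / ln(z₁/z₀).
ln(159.0/0.7) = 5.4256, ln(6.0/0.7) = 2.1484
V₂ = 47.2 × 5.4256/2.1484 = 47.2 × 2.5254 = 119.1972 km/h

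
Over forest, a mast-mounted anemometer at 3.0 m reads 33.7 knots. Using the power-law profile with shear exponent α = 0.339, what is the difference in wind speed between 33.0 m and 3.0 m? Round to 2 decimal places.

42.27 knots

Power law: V₂ = V₁ · (z₂/z₁)^α = 33.7 × (11.0000)^0.339 = 75.9735 knots
ΔV = 75.9735 − 33.7 = 42.2735 knots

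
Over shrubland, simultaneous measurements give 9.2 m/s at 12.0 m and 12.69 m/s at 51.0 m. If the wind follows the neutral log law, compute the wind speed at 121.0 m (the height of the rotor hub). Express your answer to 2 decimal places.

Log law: V ∝ ln(z/z₀). From the pair, with r = V₁/V₂ = 0.72498,
ln z₀ = (ln z₁ − r·ln z₂)/(1 − r) = (2.4849 − 0.72498×3.9318)/0.27502 = -1.3293 → z₀ = 0.2647 m
V₃ = V₁ · ln(z₃/z₀)/ln(z₁/z₀) = 9.2 × 6.1251/3.8142 = 14.7739 m/s

14.77 m/s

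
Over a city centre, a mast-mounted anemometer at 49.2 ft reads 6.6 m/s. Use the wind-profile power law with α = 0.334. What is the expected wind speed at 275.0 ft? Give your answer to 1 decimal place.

Power-law profile: V₂ = V₁ · (z₂/z₁)^α
V₂ = 6.6 × (275.0/49.2)^0.334 = 6.6 × (5.5894)^0.334
    = 6.6 × 1.7767 = 11.7264 m/s

11.7 m/s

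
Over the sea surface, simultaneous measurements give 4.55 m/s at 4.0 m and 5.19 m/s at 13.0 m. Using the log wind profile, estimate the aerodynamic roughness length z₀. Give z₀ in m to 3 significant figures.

Log law: V(z) ∝ ln(z/z₀). With r = V₁/V₂ = 4.55/5.19 = 0.87669,
r · ln(z₂/z₀) = ln(z₁/z₀) ⇒ ln z₀ = (ln z₁ − r·ln z₂)/(1 − r)
ln z₀ = (1.38629 − 0.87669×2.56495) / 0.12331 = -6.9932
z₀ = exp(-6.9932) = 0.0009181 m

z₀ ≈ 0.000918 m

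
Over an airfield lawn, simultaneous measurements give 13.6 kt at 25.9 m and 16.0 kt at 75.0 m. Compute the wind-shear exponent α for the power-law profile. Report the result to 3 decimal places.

Power law: V₂/V₁ = (z₂/z₁)^α ⇒ α = ln(V₂/V₁) / ln(z₂/z₁)
α = ln(16.0/13.6) / ln(75.0/25.9) = ln(1.1765) / ln(2.8958)
  = 0.16252 / 1.06325 = 0.15285

α ≈ 0.153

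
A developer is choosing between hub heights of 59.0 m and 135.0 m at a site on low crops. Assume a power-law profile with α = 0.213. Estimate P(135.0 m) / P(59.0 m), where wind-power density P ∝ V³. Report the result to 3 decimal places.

Speed ratio: V_B/V_A = (z_B/z_A)^α = (135.0/59.0)^0.213 = (2.2881)^0.213 = 1.19281
Power-density ratio: P_B/P_A = (V_B/V_A)³ = (1.19281)³ = 1.69711

1.697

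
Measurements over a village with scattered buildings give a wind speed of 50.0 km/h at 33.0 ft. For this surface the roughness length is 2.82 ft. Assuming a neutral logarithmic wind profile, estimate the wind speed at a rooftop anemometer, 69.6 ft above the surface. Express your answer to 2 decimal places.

65.17 km/h

Log law: V(z) ∝ ln(z/z₀), so V₂/V₁ = ln(z₂/z₀) / ln(z₁/z₀).
ln(69.6/2.82) = 3.2060, ln(33.0/2.82) = 2.4598
V₂ = 50.0 × 3.2060/2.4598 = 50.0 × 1.3034 = 65.1692 km/h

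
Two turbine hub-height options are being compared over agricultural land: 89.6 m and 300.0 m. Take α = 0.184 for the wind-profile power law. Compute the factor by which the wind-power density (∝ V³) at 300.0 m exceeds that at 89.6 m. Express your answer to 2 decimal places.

Speed ratio: V_B/V_A = (z_B/z_A)^α = (300.0/89.6)^0.184 = (3.3482)^0.184 = 1.24901
Power-density ratio: P_B/P_A = (V_B/V_A)³ = (1.24901)³ = 1.94848

1.95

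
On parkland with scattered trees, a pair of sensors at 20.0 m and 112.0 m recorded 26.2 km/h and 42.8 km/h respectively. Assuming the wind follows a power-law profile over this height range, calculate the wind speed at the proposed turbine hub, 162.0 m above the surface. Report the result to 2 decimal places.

First find α: α = ln(V₂/V₁)/ln(z₂/z₁) = ln(42.8/26.2)/ln(112.0/20.0) = 0.49078/1.72277 = 0.2849
Extrapolate from 112.0 m to 162.0 m: V₃ = 42.8 × (162.0/112.0)^0.2849 = 42.8 × 1.1109 = 47.5454 km/h

47.55 km/h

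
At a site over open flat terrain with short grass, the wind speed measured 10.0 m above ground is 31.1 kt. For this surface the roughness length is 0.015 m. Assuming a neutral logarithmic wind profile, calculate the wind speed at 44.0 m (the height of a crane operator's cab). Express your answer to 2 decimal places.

Log law: V(z) ∝ ln(z/z₀), so V₂/V₁ = ln(z₂/z₀) / ln(z₁/z₀).
ln(44.0/0.015) = 7.9839, ln(10.0/0.015) = 6.5023
V₂ = 31.1 × 7.9839/6.5023 = 31.1 × 1.2279 = 38.1864 kt

38.19 kt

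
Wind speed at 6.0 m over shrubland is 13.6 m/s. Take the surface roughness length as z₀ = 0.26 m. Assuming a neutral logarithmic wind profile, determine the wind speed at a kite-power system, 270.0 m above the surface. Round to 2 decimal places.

Log law: V(z) ∝ ln(z/z₀), so V₂/V₁ = ln(z₂/z₀) / ln(z₁/z₀).
ln(270.0/0.26) = 6.9455, ln(6.0/0.26) = 3.1388
V₂ = 13.6 × 6.9455/3.1388 = 13.6 × 2.2128 = 30.0936 m/s

30.09 m/s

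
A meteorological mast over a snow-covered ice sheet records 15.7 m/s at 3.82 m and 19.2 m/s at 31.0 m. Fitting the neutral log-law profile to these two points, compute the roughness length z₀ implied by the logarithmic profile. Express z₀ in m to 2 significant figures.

Log law: V(z) ∝ ln(z/z₀). With r = V₁/V₂ = 15.7/19.2 = 0.81771,
r · ln(z₂/z₀) = ln(z₁/z₀) ⇒ ln z₀ = (ln z₁ − r·ln z₂)/(1 − r)
ln z₀ = (1.34025 − 0.81771×3.43399) / 0.18229 = -8.0517
z₀ = exp(-8.0517) = 0.0003186 m

z₀ ≈ 0.00032 m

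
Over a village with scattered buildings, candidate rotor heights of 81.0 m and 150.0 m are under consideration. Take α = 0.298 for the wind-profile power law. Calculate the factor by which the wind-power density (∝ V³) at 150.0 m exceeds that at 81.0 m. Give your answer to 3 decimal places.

1.735

Speed ratio: V_B/V_A = (z_B/z_A)^α = (150.0/81.0)^0.298 = (1.8519)^0.298 = 1.20156
Power-density ratio: P_B/P_A = (V_B/V_A)³ = (1.20156)³ = 1.73476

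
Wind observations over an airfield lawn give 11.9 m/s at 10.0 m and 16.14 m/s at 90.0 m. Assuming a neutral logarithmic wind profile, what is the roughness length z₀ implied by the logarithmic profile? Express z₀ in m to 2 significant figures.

Log law: V(z) ∝ ln(z/z₀). With r = V₁/V₂ = 11.9/16.14 = 0.73730,
r · ln(z₂/z₀) = ln(z₁/z₀) ⇒ ln z₀ = (ln z₁ − r·ln z₂)/(1 − r)
ln z₀ = (2.30259 − 0.73730×4.49981) / 0.26270 = -3.8642
z₀ = exp(-3.8642) = 0.02098 m

z₀ ≈ 0.021 m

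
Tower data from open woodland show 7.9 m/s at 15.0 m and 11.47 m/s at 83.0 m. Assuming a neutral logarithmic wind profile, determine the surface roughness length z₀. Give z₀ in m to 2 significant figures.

z₀ ≈ 0.34 m

Log law: V(z) ∝ ln(z/z₀). With r = V₁/V₂ = 7.9/11.47 = 0.68875,
r · ln(z₂/z₀) = ln(z₁/z₀) ⇒ ln z₀ = (ln z₁ − r·ln z₂)/(1 − r)
ln z₀ = (2.70805 − 0.68875×4.41884) / 0.31125 = -1.0777
z₀ = exp(-1.0777) = 0.3404 m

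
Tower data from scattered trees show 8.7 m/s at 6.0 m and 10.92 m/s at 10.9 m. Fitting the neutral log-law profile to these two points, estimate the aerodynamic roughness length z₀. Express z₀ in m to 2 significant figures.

Log law: V(z) ∝ ln(z/z₀). With r = V₁/V₂ = 8.7/10.92 = 0.79670,
r · ln(z₂/z₀) = ln(z₁/z₀) ⇒ ln z₀ = (ln z₁ − r·ln z₂)/(1 − r)
ln z₀ = (1.79176 − 0.79670×2.38876) / 0.20330 = -0.5478
z₀ = exp(-0.5478) = 0.5782 m

z₀ ≈ 0.58 m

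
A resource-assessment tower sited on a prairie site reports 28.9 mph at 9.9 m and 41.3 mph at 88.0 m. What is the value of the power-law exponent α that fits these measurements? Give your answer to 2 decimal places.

α ≈ 0.16

Power law: V₂/V₁ = (z₂/z₁)^α ⇒ α = ln(V₂/V₁) / ln(z₂/z₁)
α = ln(41.3/28.9) / ln(88.0/9.9) = ln(1.4291) / ln(8.8889)
  = 0.35702 / 2.18480 = 0.16341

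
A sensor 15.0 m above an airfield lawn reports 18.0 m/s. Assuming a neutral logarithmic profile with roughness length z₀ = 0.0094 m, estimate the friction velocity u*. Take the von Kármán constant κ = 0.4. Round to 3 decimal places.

u* ≈ 0.976 m/s

Log law: V(z) = (u*/κ) · ln(z/z₀) ⇒ u* = κ · V / ln(z/z₀)
u* = 0.4 × 18.0 / ln(15.0/0.0094) = 0.4 × 18.0 / 7.3751
   = 7.2000 / 7.3751 = 0.9763 m/s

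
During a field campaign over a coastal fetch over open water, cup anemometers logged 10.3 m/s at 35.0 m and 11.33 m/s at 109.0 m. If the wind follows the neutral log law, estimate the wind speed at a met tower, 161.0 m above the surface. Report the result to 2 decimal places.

Log law: V ∝ ln(z/z₀). From the pair, with r = V₁/V₂ = 0.90909,
ln z₀ = (ln z₁ − r·ln z₂)/(1 − r) = (3.5553 − 0.90909×4.6913)/0.09091 = -7.8047 → z₀ = 0.0004078 m
V₃ = V₁ · ln(z₃/z₀)/ln(z₁/z₀) = 10.3 × 12.8861/11.3600 = 11.6837 m/s

11.68 m/s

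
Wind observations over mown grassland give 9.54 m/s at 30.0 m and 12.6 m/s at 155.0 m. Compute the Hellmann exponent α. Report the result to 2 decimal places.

α ≈ 0.17

Power law: V₂/V₁ = (z₂/z₁)^α ⇒ α = ln(V₂/V₁) / ln(z₂/z₁)
α = ln(12.6/9.54) / ln(155.0/30.0) = ln(1.3208) / ln(5.1667)
  = 0.27820 / 1.64223 = 0.16941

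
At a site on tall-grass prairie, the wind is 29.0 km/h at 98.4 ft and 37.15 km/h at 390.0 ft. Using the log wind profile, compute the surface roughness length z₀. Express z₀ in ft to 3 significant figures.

z₀ ≈ 0.733 ft

Log law: V(z) ∝ ln(z/z₀). With r = V₁/V₂ = 29.0/37.15 = 0.78062,
r · ln(z₂/z₀) = ln(z₁/z₀) ⇒ ln z₀ = (ln z₁ − r·ln z₂)/(1 − r)
ln z₀ = (4.58904 − 0.78062×5.96615) / 0.21938 = -0.3111
z₀ = exp(-0.3111) = 0.7326 ft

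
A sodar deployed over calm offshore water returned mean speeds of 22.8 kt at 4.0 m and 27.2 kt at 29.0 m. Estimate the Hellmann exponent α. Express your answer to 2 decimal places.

Power law: V₂/V₁ = (z₂/z₁)^α ⇒ α = ln(V₂/V₁) / ln(z₂/z₁)
α = ln(27.2/22.8) / ln(29.0/4.0) = ln(1.1930) / ln(7.2500)
  = 0.17646 / 1.98100 = 0.08907

α ≈ 0.09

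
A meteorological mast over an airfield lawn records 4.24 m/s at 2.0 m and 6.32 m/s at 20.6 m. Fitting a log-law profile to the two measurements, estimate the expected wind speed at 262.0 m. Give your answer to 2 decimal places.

8.59 m/s

Log law: V ∝ ln(z/z₀). From the pair, with r = V₁/V₂ = 0.67089,
ln z₀ = (ln z₁ − r·ln z₂)/(1 − r) = (0.6931 − 0.67089×3.0253)/0.32911 = -4.0608 → z₀ = 0.01723 m
V₃ = V₁ · ln(z₃/z₀)/ln(z₁/z₀) = 4.24 × 9.6292/4.7540 = 8.5881 m/s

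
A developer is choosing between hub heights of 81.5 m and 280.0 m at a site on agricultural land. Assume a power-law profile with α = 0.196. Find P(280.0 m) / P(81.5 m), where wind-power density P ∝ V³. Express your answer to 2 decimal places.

2.07

Speed ratio: V_B/V_A = (z_B/z_A)^α = (280.0/81.5)^0.196 = (3.4356)^0.196 = 1.27367
Power-density ratio: P_B/P_A = (V_B/V_A)³ = (1.27367)³ = 2.06618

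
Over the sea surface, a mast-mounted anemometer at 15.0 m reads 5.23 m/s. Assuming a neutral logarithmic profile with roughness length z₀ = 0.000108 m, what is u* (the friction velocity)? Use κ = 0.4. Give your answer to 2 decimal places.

Log law: V(z) = (u*/κ) · ln(z/z₀) ⇒ u* = κ · V / ln(z/z₀)
u* = 0.4 × 5.23 / ln(15.0/0.000108) = 0.4 × 5.23 / 11.8414
   = 2.0920 / 11.8414 = 0.1767 m/s

u* ≈ 0.18 m/s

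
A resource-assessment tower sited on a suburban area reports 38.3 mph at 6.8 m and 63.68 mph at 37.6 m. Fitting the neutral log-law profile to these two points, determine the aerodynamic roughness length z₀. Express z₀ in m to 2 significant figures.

Log law: V(z) ∝ ln(z/z₀). With r = V₁/V₂ = 38.3/63.68 = 0.60144,
r · ln(z₂/z₀) = ln(z₁/z₀) ⇒ ln z₀ = (ln z₁ − r·ln z₂)/(1 − r)
ln z₀ = (1.91692 − 0.60144×3.62700) / 0.39856 = -0.6637
z₀ = exp(-0.6637) = 0.5149 m

z₀ ≈ 0.51 m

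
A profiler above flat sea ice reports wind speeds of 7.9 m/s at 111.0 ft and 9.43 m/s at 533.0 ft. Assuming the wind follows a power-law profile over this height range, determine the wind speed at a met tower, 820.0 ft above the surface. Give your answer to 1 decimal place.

9.9 m/s

First find α: α = ln(V₂/V₁)/ln(z₂/z₁) = ln(9.43/7.9)/ln(533.0/111.0) = 0.17703/1.56899 = 0.1128
Extrapolate from 533.0 ft to 820.0 ft: V₃ = 9.43 × (820.0/533.0)^0.1128 = 9.43 × 1.0498 = 9.8997 m/s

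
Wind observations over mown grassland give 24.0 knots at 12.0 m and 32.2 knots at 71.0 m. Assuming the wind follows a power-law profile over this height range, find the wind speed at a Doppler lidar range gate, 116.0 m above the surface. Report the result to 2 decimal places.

34.92 knots

First find α: α = ln(V₂/V₁)/ln(z₂/z₁) = ln(32.2/24.0)/ln(71.0/12.0) = 0.29391/1.77777 = 0.1653
Extrapolate from 71.0 m to 116.0 m: V₃ = 32.2 × (116.0/71.0)^0.1653 = 32.2 × 1.0845 = 34.9223 knots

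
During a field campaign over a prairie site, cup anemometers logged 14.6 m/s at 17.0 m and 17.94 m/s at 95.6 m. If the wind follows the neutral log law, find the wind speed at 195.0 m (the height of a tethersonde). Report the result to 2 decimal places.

Log law: V ∝ ln(z/z₀). From the pair, with r = V₁/V₂ = 0.81382,
ln z₀ = (ln z₁ − r·ln z₂)/(1 − r) = (2.8332 − 0.81382×4.5602)/0.18618 = -4.7158 → z₀ = 0.008953 m
V₃ = V₁ · ln(z₃/z₀)/ln(z₁/z₀) = 14.6 × 9.9888/7.5490 = 19.3186 m/s

19.32 m/s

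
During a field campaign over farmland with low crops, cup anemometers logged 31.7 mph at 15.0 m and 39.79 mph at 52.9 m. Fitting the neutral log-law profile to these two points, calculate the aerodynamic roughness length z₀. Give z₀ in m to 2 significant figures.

Log law: V(z) ∝ ln(z/z₀). With r = V₁/V₂ = 31.7/39.79 = 0.79668,
r · ln(z₂/z₀) = ln(z₁/z₀) ⇒ ln z₀ = (ln z₁ − r·ln z₂)/(1 − r)
ln z₀ = (2.70805 − 0.79668×3.96840) / 0.20332 = -2.2305
z₀ = exp(-2.2305) = 0.1075 m

z₀ ≈ 0.11 m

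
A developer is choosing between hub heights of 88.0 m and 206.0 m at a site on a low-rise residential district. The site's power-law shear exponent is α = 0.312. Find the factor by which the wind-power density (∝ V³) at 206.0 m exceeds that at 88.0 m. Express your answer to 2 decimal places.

2.22

Speed ratio: V_B/V_A = (z_B/z_A)^α = (206.0/88.0)^0.312 = (2.3409)^0.312 = 1.30391
Power-density ratio: P_B/P_A = (V_B/V_A)³ = (1.30391)³ = 2.21689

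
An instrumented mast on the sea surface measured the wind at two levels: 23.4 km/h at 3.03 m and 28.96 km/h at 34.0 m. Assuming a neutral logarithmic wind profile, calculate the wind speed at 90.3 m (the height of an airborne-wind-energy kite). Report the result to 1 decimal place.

31.2 km/h

Log law: V ∝ ln(z/z₀). From the pair, with r = V₁/V₂ = 0.80801,
ln z₀ = (ln z₁ − r·ln z₂)/(1 − r) = (1.1086 − 0.80801×3.5264)/0.19199 = -9.0671 → z₀ = 0.0001154 m
V₃ = V₁ · ln(z₃/z₀)/ln(z₁/z₀) = 23.4 × 13.5702/10.1756 = 31.2062 km/h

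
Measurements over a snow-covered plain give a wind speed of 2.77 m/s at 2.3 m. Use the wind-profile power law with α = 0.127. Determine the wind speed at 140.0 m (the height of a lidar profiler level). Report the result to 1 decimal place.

4.7 m/s

Power-law profile: V₂ = V₁ · (z₂/z₁)^α
V₂ = 2.77 × (140.0/2.3)^0.127 = 2.77 × (60.8696)^0.127
    = 2.77 × 1.6851 = 4.6677 m/s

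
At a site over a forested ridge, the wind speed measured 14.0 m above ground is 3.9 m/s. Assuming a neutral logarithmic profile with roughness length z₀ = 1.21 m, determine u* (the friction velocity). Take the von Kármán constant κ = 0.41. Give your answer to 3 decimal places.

u* ≈ 0.653 m/s

Log law: V(z) = (u*/κ) · ln(z/z₀) ⇒ u* = κ · V / ln(z/z₀)
u* = 0.41 × 3.9 / ln(14.0/1.21) = 0.41 × 3.9 / 2.4484
   = 1.5990 / 2.4484 = 0.6531 m/s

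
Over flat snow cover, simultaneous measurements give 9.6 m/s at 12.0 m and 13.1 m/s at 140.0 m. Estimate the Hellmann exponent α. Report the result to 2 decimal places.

Power law: V₂/V₁ = (z₂/z₁)^α ⇒ α = ln(V₂/V₁) / ln(z₂/z₁)
α = ln(13.1/9.6) / ln(140.0/12.0) = ln(1.3646) / ln(11.6667)
  = 0.31085 / 2.45674 = 0.12653

α ≈ 0.13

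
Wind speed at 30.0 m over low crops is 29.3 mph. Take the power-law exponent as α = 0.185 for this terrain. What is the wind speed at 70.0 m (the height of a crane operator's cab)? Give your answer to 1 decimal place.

Power-law profile: V₂ = V₁ · (z₂/z₁)^α
V₂ = 29.3 × (70.0/30.0)^0.185 = 29.3 × (2.3333)^0.185
    = 29.3 × 1.1697 = 34.2723 mph

34.3 mph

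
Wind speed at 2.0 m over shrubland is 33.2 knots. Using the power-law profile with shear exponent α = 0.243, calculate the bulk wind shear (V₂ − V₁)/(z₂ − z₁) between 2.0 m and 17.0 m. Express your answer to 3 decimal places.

1.510 knots/m

Power law: V₂ = V₁ · (z₂/z₁)^α = 33.2 × (8.5000)^0.243 = 55.8453 knots
ΔV/Δz = (55.8453 − 33.2)/(17.0 − 2.0) = 22.6453/15.0000 = 1.50969 knots/m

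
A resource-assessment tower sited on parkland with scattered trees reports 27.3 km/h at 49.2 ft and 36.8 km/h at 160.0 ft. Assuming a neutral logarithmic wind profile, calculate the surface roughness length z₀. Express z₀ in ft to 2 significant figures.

Log law: V(z) ∝ ln(z/z₀). With r = V₁/V₂ = 27.3/36.8 = 0.74185,
r · ln(z₂/z₀) = ln(z₁/z₀) ⇒ ln z₀ = (ln z₁ − r·ln z₂)/(1 − r)
ln z₀ = (3.89589 − 0.74185×5.07517) / 0.25815 = 0.5070
z₀ = exp(0.5070) = 1.660 ft

z₀ ≈ 1.7 ft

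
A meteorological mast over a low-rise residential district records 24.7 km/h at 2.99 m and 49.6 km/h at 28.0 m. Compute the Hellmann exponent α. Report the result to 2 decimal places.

Power law: V₂/V₁ = (z₂/z₁)^α ⇒ α = ln(V₂/V₁) / ln(z₂/z₁)
α = ln(49.6/24.7) / ln(28.0/2.99) = ln(2.0081) / ln(9.3645)
  = 0.69719 / 2.23693 = 0.31167

α ≈ 0.31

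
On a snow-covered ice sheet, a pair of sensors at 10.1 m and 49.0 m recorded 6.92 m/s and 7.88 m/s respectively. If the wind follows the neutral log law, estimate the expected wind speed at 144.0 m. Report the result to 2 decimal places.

Log law: V ∝ ln(z/z₀). From the pair, with r = V₁/V₂ = 0.87817,
ln z₀ = (ln z₁ − r·ln z₂)/(1 − r) = (2.3125 − 0.87817×3.8918)/0.12183 = -9.0715 → z₀ = 0.0001149 m
V₃ = V₁ · ln(z₃/z₀)/ln(z₁/z₀) = 6.92 × 14.0413/11.3840 = 8.5353 m/s

8.54 m/s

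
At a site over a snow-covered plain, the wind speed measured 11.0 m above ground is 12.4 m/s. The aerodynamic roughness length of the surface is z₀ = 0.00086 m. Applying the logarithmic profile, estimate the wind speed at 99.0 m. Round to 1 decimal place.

Log law: V(z) ∝ ln(z/z₀), so V₂/V₁ = ln(z₂/z₀) / ln(z₁/z₀).
ln(99.0/0.00086) = 11.6537, ln(11.0/0.00086) = 9.4565
V₂ = 12.4 × 11.6537/9.4565 = 12.4 × 1.2324 = 15.2812 m/s

15.3 m/s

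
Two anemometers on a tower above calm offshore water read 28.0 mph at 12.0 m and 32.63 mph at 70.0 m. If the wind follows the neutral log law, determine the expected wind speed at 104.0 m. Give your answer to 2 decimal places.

33.67 mph

Log law: V ∝ ln(z/z₀). From the pair, with r = V₁/V₂ = 0.85811,
ln z₀ = (ln z₁ − r·ln z₂)/(1 − r) = (2.4849 − 0.85811×4.2485)/0.14189 = -8.1804 → z₀ = 0.0002801 m
V₃ = V₁ · ln(z₃/z₀)/ln(z₁/z₀) = 28.0 × 12.8248/10.6653 = 33.6694 mph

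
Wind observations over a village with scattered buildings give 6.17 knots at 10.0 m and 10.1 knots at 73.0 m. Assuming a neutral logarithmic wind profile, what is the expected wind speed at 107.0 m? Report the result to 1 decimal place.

Log law: V ∝ ln(z/z₀). From the pair, with r = V₁/V₂ = 0.61089,
ln z₀ = (ln z₁ − r·ln z₂)/(1 − r) = (2.3026 − 0.61089×4.2905)/0.38911 = -0.8183 → z₀ = 0.4412 m
V₃ = V₁ · ln(z₃/z₀)/ln(z₁/z₀) = 6.17 × 5.4912/3.1209 = 10.8559 knots

10.9 knots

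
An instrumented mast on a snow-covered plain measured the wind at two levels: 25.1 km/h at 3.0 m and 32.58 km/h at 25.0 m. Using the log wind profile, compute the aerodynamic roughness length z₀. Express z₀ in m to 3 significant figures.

z₀ ≈ 0.00244 m

Log law: V(z) ∝ ln(z/z₀). With r = V₁/V₂ = 25.1/32.58 = 0.77041,
r · ln(z₂/z₀) = ln(z₁/z₀) ⇒ ln z₀ = (ln z₁ − r·ln z₂)/(1 − r)
ln z₀ = (1.09861 − 0.77041×3.21888) / 0.22959 = -6.0162
z₀ = exp(-6.0162) = 0.002439 m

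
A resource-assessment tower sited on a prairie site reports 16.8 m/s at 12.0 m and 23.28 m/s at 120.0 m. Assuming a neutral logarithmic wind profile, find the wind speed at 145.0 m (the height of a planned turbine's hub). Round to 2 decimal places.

23.81 m/s

Log law: V ∝ ln(z/z₀). From the pair, with r = V₁/V₂ = 0.72165,
ln z₀ = (ln z₁ − r·ln z₂)/(1 − r) = (2.4849 − 0.72165×4.7875)/0.27835 = -3.4848 → z₀ = 0.03066 m
V₃ = V₁ · ln(z₃/z₀)/ln(z₁/z₀) = 16.8 × 8.4615/5.9697 = 23.8126 m/s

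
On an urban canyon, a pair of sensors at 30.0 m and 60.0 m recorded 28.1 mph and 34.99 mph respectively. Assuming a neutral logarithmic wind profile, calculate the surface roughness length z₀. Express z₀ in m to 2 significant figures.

z₀ ≈ 1.8 m

Log law: V(z) ∝ ln(z/z₀). With r = V₁/V₂ = 28.1/34.99 = 0.80309,
r · ln(z₂/z₀) = ln(z₁/z₀) ⇒ ln z₀ = (ln z₁ − r·ln z₂)/(1 − r)
ln z₀ = (3.40120 − 0.80309×4.09434) / 0.19691 = 0.5743
z₀ = exp(0.5743) = 1.776 m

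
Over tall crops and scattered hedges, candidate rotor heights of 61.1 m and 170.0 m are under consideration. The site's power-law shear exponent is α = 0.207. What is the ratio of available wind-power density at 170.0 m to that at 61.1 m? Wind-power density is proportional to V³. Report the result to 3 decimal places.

1.888

Speed ratio: V_B/V_A = (z_B/z_A)^α = (170.0/61.1)^0.207 = (2.7823)^0.207 = 1.23593
Power-density ratio: P_B/P_A = (V_B/V_A)³ = (1.23593)³ = 1.88789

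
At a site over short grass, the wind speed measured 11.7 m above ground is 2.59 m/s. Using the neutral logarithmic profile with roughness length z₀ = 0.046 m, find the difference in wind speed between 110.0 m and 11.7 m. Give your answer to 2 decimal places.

Log law: V₂ = V₁ · ln(z₂/z₀)/ln(z₁/z₀) = 2.59 × 7.7796/5.5387 = 3.6379 m/s
ΔV = 3.6379 − 2.59 = 1.0479 m/s

1.05 m/s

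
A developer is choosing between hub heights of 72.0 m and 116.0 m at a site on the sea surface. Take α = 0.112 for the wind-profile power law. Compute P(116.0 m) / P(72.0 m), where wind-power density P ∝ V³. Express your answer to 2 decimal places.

Speed ratio: V_B/V_A = (z_B/z_A)^α = (116.0/72.0)^0.112 = (1.6111)^0.112 = 1.05487
Power-density ratio: P_B/P_A = (V_B/V_A)³ = (1.05487)³ = 1.17380

1.17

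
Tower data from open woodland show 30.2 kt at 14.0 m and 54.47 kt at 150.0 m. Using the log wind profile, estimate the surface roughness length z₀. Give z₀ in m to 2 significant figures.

Log law: V(z) ∝ ln(z/z₀). With r = V₁/V₂ = 30.2/54.47 = 0.55443,
r · ln(z₂/z₀) = ln(z₁/z₀) ⇒ ln z₀ = (ln z₁ − r·ln z₂)/(1 − r)
ln z₀ = (2.63906 − 0.55443×5.01064) / 0.44557 = -0.3120
z₀ = exp(-0.3120) = 0.7320 m

z₀ ≈ 0.73 m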